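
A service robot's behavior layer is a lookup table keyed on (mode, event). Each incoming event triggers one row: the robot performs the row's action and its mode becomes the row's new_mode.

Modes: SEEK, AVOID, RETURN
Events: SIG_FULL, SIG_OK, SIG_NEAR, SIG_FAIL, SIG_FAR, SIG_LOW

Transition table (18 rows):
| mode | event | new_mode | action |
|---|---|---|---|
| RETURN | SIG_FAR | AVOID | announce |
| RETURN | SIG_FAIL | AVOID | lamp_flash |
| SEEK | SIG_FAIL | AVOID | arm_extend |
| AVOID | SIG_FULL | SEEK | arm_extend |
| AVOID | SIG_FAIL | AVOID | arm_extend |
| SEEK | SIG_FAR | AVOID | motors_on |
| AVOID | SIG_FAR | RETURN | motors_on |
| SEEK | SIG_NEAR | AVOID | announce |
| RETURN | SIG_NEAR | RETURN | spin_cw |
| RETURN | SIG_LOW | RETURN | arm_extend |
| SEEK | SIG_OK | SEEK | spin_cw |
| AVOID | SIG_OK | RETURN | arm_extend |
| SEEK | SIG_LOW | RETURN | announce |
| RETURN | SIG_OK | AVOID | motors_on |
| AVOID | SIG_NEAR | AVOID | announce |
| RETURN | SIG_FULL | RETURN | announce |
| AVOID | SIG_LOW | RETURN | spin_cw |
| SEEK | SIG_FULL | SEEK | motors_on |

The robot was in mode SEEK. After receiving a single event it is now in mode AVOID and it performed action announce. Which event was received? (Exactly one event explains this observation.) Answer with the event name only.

try SIG_FULL: (SEEK, SIG_FULL) → (SEEK, motors_on)
try SIG_OK: (SEEK, SIG_OK) → (SEEK, spin_cw)
try SIG_NEAR: (SEEK, SIG_NEAR) → (AVOID, announce)  ← matches
try SIG_FAIL: (SEEK, SIG_FAIL) → (AVOID, arm_extend)
try SIG_FAR: (SEEK, SIG_FAR) → (AVOID, motors_on)
try SIG_LOW: (SEEK, SIG_LOW) → (RETURN, announce)

SIG_NEAR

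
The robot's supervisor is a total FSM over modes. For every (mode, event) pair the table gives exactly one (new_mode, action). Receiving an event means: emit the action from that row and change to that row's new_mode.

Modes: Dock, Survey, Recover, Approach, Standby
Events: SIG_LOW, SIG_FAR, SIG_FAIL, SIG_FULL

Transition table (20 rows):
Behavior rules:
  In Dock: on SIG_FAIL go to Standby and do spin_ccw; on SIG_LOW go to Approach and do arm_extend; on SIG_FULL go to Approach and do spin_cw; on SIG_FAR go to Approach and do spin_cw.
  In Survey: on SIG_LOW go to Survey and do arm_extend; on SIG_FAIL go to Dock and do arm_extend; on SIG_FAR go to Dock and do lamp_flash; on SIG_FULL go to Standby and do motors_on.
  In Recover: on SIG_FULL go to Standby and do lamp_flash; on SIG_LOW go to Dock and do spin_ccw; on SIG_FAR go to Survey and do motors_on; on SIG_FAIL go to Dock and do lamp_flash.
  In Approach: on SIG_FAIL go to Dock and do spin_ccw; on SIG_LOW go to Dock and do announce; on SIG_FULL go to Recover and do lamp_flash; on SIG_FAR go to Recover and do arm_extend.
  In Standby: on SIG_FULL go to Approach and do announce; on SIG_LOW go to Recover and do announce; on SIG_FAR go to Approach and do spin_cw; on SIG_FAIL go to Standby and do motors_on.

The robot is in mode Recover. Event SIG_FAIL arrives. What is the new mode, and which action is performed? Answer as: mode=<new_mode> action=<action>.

current mode = Recover; filter table to that mode:
  (Recover, SIG_FULL) → (Standby, lamp_flash)
  (Recover, SIG_LOW) → (Dock, spin_ccw)
  (Recover, SIG_FAR) → (Survey, motors_on)
  (Recover, SIG_FAIL) → (Dock, lamp_flash)  ← event matches
event = SIG_FAIL selects (Dock, lamp_flash)

mode=Dock action=lamp_flash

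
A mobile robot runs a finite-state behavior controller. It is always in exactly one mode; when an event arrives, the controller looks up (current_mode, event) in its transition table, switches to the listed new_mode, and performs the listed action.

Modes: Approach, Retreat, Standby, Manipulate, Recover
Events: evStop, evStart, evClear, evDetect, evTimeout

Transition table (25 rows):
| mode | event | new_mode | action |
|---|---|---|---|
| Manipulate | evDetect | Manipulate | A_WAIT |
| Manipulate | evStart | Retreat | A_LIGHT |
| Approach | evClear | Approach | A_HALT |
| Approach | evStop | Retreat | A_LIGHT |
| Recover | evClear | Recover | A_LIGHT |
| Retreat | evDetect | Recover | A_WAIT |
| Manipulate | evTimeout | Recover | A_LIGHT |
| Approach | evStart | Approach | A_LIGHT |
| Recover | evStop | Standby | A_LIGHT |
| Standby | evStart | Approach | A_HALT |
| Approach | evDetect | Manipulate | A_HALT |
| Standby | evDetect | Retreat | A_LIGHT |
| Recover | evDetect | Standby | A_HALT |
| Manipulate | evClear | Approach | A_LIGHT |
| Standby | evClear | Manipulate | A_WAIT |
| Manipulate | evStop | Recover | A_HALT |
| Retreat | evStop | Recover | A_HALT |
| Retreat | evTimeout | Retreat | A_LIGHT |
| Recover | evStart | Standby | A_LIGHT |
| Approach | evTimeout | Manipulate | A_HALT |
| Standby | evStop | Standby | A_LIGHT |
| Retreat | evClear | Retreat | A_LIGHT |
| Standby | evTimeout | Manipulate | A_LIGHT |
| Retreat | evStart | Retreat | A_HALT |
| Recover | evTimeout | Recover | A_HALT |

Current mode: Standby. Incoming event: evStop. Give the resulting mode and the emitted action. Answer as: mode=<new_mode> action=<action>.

mode=Standby action=A_LIGHT

current mode = Standby; filter table to that mode:
  (Standby, evStart) → (Approach, A_HALT)
  (Standby, evDetect) → (Retreat, A_LIGHT)
  (Standby, evClear) → (Manipulate, A_WAIT)
  (Standby, evStop) → (Standby, A_LIGHT)  ← event matches
  (Standby, evTimeout) → (Manipulate, A_LIGHT)
event = evStop selects (Standby, A_LIGHT)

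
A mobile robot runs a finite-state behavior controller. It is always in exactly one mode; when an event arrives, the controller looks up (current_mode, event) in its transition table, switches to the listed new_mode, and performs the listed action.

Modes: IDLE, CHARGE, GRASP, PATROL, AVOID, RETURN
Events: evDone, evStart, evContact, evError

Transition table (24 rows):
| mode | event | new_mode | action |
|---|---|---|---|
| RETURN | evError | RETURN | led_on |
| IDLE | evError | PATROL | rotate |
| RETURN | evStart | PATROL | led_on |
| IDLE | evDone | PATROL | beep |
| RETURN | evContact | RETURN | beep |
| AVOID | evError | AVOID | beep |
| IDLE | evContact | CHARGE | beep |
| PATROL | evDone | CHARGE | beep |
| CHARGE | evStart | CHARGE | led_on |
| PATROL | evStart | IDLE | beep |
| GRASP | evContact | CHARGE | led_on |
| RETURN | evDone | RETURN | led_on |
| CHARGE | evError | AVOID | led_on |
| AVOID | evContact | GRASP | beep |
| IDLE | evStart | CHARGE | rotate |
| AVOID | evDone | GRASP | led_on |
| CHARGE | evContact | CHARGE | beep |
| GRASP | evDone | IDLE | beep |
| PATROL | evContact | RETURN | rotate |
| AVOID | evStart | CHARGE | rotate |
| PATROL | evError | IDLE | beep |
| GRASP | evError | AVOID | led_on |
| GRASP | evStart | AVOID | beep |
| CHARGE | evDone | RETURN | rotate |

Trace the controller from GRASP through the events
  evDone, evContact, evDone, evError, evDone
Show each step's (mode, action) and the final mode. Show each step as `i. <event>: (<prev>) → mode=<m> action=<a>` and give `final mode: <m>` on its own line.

final mode: RETURN

1. evDone: (GRASP) → mode=IDLE action=beep
2. evContact: (IDLE) → mode=CHARGE action=beep
3. evDone: (CHARGE) → mode=RETURN action=rotate
4. evError: (RETURN) → mode=RETURN action=led_on
5. evDone: (RETURN) → mode=RETURN action=led_on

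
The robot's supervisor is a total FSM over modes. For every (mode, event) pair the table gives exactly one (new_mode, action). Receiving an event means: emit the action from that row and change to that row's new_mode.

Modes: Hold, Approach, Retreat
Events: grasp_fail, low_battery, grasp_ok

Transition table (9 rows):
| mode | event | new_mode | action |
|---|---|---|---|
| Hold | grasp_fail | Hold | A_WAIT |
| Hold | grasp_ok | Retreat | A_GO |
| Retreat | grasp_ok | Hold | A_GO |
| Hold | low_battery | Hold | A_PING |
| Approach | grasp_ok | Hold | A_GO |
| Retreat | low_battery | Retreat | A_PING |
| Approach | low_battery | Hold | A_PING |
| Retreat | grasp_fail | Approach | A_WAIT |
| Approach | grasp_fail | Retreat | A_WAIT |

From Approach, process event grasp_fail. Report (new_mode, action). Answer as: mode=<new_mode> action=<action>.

mode=Retreat action=A_WAIT

current mode = Approach; filter table to that mode:
  (Approach, grasp_ok) → (Hold, A_GO)
  (Approach, low_battery) → (Hold, A_PING)
  (Approach, grasp_fail) → (Retreat, A_WAIT)  ← event matches
event = grasp_fail selects (Retreat, A_WAIT)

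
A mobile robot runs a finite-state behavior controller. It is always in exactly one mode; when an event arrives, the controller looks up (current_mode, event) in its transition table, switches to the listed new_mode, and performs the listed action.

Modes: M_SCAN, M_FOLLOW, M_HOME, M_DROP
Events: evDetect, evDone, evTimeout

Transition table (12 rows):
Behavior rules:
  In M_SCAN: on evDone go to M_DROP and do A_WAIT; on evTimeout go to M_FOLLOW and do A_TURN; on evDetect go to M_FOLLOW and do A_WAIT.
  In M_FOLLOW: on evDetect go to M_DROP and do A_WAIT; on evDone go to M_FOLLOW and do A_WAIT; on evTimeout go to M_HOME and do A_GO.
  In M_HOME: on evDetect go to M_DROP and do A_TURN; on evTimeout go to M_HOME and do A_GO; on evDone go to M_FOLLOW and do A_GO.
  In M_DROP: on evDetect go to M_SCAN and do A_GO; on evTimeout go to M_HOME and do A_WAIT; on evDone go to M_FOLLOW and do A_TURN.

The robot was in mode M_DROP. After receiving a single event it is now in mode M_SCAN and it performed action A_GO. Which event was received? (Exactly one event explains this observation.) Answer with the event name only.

try evDetect: (M_DROP, evDetect) → (M_SCAN, A_GO)  ← matches
try evDone: (M_DROP, evDone) → (M_FOLLOW, A_TURN)
try evTimeout: (M_DROP, evTimeout) → (M_HOME, A_WAIT)

evDetect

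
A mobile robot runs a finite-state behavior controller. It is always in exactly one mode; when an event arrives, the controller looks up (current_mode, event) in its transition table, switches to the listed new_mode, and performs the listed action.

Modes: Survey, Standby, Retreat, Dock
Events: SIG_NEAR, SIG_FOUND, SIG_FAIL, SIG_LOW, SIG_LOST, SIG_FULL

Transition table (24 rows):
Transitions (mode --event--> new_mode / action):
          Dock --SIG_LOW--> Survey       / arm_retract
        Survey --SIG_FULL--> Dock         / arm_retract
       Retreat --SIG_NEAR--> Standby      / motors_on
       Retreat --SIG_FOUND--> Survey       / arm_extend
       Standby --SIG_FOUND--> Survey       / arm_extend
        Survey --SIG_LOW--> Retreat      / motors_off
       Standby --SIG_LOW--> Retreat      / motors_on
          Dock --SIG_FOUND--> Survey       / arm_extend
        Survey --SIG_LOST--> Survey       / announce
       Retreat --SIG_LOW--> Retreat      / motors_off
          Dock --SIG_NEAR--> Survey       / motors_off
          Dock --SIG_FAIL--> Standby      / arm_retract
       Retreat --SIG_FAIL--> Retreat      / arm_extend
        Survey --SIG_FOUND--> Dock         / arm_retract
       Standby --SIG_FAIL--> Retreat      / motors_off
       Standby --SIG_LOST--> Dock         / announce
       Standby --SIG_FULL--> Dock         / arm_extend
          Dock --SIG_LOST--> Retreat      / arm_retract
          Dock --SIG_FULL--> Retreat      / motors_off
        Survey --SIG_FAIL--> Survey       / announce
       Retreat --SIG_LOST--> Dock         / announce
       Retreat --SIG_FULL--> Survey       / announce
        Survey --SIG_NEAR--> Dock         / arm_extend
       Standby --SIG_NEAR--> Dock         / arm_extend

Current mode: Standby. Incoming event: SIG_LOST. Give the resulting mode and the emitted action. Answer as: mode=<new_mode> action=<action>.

current mode = Standby; filter table to that mode:
  (Standby, SIG_FOUND) → (Survey, arm_extend)
  (Standby, SIG_LOW) → (Retreat, motors_on)
  (Standby, SIG_FAIL) → (Retreat, motors_off)
  (Standby, SIG_LOST) → (Dock, announce)  ← event matches
  (Standby, SIG_FULL) → (Dock, arm_extend)
  (Standby, SIG_NEAR) → (Dock, arm_extend)
event = SIG_LOST selects (Dock, announce)

mode=Dock action=announce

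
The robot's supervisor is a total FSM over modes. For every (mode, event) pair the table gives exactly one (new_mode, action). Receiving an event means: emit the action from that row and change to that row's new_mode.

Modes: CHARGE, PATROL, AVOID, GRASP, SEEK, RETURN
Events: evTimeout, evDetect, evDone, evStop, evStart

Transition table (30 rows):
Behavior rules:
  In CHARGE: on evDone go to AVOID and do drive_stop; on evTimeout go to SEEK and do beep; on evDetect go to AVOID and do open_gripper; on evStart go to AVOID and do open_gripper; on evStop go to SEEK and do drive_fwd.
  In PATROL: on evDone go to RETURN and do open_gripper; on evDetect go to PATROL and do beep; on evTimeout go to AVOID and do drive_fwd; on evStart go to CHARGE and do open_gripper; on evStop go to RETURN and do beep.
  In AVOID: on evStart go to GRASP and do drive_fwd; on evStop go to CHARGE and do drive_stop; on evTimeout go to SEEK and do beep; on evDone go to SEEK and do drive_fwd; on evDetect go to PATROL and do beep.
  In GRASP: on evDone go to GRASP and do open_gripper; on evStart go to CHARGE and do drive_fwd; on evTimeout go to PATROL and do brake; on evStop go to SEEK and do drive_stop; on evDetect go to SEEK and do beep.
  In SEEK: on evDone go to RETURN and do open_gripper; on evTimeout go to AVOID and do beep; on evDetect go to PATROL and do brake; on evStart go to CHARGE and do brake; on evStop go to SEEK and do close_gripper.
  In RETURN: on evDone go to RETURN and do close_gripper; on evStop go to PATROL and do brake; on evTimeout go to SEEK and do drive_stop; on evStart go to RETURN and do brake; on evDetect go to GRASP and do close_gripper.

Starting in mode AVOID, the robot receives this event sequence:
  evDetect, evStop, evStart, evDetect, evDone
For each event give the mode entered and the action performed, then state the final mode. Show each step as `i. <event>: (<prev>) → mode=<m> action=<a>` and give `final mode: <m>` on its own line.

final mode: GRASP

1. evDetect: (AVOID) → mode=PATROL action=beep
2. evStop: (PATROL) → mode=RETURN action=beep
3. evStart: (RETURN) → mode=RETURN action=brake
4. evDetect: (RETURN) → mode=GRASP action=close_gripper
5. evDone: (GRASP) → mode=GRASP action=open_gripper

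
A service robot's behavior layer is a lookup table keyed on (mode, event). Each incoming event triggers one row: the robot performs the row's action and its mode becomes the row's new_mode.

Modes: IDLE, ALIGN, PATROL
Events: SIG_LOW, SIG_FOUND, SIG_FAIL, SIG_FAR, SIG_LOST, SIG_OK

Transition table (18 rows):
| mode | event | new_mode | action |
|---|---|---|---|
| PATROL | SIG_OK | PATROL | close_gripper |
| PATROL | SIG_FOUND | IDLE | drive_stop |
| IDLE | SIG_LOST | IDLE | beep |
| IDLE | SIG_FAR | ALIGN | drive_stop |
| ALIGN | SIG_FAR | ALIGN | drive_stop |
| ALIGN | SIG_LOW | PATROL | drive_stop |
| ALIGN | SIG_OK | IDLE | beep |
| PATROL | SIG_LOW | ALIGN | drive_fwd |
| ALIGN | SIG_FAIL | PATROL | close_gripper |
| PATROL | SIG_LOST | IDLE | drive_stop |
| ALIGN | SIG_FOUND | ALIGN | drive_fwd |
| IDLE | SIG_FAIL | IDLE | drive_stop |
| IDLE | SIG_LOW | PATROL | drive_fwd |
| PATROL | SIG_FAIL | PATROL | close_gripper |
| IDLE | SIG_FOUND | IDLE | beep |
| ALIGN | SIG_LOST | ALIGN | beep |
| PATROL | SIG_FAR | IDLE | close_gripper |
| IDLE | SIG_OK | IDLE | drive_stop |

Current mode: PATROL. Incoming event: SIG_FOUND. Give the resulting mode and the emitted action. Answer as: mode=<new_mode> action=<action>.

mode=IDLE action=drive_stop

current mode = PATROL; filter table to that mode:
  (PATROL, SIG_OK) → (PATROL, close_gripper)
  (PATROL, SIG_FOUND) → (IDLE, drive_stop)  ← event matches
  (PATROL, SIG_LOW) → (ALIGN, drive_fwd)
  (PATROL, SIG_LOST) → (IDLE, drive_stop)
  (PATROL, SIG_FAIL) → (PATROL, close_gripper)
  (PATROL, SIG_FAR) → (IDLE, close_gripper)
event = SIG_FOUND selects (IDLE, drive_stop)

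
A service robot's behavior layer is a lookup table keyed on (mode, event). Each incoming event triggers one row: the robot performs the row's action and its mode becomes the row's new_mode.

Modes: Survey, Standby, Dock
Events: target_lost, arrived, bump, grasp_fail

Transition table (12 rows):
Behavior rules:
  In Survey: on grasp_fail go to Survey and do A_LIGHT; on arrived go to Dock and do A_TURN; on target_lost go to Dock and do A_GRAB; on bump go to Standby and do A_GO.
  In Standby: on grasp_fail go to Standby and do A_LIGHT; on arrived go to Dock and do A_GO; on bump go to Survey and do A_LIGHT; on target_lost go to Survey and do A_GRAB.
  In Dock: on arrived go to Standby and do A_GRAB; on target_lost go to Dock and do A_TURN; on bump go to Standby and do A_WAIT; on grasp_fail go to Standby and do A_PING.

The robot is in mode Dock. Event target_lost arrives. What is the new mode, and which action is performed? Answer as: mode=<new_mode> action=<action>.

current mode = Dock; filter table to that mode:
  (Dock, arrived) → (Standby, A_GRAB)
  (Dock, target_lost) → (Dock, A_TURN)  ← event matches
  (Dock, bump) → (Standby, A_WAIT)
  (Dock, grasp_fail) → (Standby, A_PING)
event = target_lost selects (Dock, A_TURN)

mode=Dock action=A_TURN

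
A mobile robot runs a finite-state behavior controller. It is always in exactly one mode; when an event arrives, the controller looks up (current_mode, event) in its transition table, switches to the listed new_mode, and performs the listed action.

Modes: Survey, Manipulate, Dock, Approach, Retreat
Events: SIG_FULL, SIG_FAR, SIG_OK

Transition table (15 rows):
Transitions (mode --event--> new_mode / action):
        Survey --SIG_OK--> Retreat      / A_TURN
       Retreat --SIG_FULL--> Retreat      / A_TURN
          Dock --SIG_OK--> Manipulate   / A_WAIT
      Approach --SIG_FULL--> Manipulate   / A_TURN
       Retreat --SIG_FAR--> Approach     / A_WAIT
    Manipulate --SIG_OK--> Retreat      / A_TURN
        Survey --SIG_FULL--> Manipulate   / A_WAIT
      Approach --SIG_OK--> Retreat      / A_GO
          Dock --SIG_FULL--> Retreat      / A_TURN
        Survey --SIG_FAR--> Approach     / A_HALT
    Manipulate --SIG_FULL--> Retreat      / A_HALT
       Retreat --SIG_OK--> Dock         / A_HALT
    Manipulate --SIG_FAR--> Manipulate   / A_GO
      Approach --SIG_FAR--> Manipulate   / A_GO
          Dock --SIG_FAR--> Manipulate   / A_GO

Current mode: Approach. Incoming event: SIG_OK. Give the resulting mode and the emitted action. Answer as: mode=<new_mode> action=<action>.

current mode = Approach; filter table to that mode:
  (Approach, SIG_FULL) → (Manipulate, A_TURN)
  (Approach, SIG_OK) → (Retreat, A_GO)  ← event matches
  (Approach, SIG_FAR) → (Manipulate, A_GO)
event = SIG_OK selects (Retreat, A_GO)

mode=Retreat action=A_GO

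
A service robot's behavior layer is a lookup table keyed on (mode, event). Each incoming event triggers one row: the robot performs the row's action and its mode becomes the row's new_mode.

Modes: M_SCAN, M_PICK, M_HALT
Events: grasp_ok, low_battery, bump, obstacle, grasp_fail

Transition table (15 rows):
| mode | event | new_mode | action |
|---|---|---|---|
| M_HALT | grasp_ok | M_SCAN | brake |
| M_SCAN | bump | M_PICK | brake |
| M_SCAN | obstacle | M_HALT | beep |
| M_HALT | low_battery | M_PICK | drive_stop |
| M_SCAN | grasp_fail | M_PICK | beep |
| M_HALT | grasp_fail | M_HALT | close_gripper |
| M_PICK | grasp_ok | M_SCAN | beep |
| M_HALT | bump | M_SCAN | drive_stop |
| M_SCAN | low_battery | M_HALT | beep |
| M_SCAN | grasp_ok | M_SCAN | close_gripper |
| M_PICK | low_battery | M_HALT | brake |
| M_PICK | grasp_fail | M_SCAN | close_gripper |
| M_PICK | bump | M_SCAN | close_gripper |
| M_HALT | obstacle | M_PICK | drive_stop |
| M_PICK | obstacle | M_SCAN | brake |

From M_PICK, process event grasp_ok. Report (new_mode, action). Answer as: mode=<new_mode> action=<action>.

mode=M_SCAN action=beep

current mode = M_PICK; filter table to that mode:
  (M_PICK, grasp_ok) → (M_SCAN, beep)  ← event matches
  (M_PICK, low_battery) → (M_HALT, brake)
  (M_PICK, grasp_fail) → (M_SCAN, close_gripper)
  (M_PICK, bump) → (M_SCAN, close_gripper)
  (M_PICK, obstacle) → (M_SCAN, brake)
event = grasp_ok selects (M_SCAN, beep)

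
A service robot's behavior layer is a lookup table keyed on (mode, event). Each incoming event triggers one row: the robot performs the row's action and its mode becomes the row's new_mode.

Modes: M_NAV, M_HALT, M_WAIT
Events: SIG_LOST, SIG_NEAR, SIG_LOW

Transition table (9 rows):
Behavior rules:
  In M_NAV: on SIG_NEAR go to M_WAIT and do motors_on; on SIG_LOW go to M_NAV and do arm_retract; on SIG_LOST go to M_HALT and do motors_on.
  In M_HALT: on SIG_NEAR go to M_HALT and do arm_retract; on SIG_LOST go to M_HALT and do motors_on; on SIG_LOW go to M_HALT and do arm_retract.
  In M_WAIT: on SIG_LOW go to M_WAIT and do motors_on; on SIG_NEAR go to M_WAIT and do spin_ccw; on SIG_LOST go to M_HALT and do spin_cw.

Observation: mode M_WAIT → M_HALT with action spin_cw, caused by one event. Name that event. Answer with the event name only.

try SIG_LOST: (M_WAIT, SIG_LOST) → (M_HALT, spin_cw)  ← matches
try SIG_NEAR: (M_WAIT, SIG_NEAR) → (M_WAIT, spin_ccw)
try SIG_LOW: (M_WAIT, SIG_LOW) → (M_WAIT, motors_on)

SIG_LOST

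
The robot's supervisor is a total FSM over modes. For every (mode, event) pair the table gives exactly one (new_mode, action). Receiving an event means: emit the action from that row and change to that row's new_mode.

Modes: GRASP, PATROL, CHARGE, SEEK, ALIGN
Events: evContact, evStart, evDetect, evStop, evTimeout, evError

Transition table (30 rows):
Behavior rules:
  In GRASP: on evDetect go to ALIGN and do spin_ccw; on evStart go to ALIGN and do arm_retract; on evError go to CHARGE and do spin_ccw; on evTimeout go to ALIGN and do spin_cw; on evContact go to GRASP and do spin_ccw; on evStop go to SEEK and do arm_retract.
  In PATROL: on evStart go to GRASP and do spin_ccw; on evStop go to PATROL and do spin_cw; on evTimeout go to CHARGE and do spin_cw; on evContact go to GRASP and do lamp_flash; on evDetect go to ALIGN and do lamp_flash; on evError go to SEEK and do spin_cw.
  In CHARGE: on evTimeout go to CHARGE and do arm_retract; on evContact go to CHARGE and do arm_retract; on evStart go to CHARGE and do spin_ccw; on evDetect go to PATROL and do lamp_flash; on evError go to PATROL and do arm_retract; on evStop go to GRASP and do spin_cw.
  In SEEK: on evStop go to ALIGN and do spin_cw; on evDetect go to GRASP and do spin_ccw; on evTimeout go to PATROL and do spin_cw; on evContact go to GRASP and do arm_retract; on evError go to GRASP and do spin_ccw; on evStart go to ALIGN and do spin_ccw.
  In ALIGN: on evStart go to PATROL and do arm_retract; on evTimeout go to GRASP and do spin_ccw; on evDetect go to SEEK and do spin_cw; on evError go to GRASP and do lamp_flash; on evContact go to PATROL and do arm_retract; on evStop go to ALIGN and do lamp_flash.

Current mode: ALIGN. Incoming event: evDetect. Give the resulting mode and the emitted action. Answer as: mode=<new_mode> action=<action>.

mode=SEEK action=spin_cw

current mode = ALIGN; filter table to that mode:
  (ALIGN, evStart) → (PATROL, arm_retract)
  (ALIGN, evTimeout) → (GRASP, spin_ccw)
  (ALIGN, evDetect) → (SEEK, spin_cw)  ← event matches
  (ALIGN, evError) → (GRASP, lamp_flash)
  (ALIGN, evContact) → (PATROL, arm_retract)
  (ALIGN, evStop) → (ALIGN, lamp_flash)
event = evDetect selects (SEEK, spin_cw)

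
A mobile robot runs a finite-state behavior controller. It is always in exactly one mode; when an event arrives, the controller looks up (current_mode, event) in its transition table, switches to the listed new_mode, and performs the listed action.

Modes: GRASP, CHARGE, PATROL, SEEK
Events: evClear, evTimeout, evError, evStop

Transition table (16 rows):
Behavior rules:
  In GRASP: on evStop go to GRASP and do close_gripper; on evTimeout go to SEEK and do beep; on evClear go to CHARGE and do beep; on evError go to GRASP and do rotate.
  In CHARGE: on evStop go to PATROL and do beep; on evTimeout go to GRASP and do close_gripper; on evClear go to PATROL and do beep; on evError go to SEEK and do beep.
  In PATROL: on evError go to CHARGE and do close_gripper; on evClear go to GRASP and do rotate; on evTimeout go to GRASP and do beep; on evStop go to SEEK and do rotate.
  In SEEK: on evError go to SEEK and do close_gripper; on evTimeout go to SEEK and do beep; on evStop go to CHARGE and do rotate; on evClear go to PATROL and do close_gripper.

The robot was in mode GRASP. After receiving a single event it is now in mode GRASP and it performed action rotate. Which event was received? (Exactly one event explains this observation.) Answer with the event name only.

try evClear: (GRASP, evClear) → (CHARGE, beep)
try evTimeout: (GRASP, evTimeout) → (SEEK, beep)
try evError: (GRASP, evError) → (GRASP, rotate)  ← matches
try evStop: (GRASP, evStop) → (GRASP, close_gripper)

evError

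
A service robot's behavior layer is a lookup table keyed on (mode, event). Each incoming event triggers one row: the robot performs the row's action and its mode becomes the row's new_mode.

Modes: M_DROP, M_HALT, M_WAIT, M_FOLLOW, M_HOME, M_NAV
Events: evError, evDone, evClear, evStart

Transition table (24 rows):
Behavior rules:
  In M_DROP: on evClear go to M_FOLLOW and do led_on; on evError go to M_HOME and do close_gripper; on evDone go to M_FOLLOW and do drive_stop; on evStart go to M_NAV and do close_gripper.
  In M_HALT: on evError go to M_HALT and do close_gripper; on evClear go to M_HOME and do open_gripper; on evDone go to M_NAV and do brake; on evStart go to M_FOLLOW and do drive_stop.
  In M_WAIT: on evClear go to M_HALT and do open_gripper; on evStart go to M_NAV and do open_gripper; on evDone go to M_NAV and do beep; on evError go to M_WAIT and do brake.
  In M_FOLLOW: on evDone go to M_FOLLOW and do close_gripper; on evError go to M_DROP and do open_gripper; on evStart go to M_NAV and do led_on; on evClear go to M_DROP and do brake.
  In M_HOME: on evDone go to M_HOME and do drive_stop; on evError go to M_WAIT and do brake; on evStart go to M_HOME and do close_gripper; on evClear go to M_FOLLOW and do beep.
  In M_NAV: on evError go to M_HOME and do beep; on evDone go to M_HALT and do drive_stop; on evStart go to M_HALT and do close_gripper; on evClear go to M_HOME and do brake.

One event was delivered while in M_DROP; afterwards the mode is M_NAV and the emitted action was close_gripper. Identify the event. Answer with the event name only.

try evError: (M_DROP, evError) → (M_HOME, close_gripper)
try evDone: (M_DROP, evDone) → (M_FOLLOW, drive_stop)
try evClear: (M_DROP, evClear) → (M_FOLLOW, led_on)
try evStart: (M_DROP, evStart) → (M_NAV, close_gripper)  ← matches

evStart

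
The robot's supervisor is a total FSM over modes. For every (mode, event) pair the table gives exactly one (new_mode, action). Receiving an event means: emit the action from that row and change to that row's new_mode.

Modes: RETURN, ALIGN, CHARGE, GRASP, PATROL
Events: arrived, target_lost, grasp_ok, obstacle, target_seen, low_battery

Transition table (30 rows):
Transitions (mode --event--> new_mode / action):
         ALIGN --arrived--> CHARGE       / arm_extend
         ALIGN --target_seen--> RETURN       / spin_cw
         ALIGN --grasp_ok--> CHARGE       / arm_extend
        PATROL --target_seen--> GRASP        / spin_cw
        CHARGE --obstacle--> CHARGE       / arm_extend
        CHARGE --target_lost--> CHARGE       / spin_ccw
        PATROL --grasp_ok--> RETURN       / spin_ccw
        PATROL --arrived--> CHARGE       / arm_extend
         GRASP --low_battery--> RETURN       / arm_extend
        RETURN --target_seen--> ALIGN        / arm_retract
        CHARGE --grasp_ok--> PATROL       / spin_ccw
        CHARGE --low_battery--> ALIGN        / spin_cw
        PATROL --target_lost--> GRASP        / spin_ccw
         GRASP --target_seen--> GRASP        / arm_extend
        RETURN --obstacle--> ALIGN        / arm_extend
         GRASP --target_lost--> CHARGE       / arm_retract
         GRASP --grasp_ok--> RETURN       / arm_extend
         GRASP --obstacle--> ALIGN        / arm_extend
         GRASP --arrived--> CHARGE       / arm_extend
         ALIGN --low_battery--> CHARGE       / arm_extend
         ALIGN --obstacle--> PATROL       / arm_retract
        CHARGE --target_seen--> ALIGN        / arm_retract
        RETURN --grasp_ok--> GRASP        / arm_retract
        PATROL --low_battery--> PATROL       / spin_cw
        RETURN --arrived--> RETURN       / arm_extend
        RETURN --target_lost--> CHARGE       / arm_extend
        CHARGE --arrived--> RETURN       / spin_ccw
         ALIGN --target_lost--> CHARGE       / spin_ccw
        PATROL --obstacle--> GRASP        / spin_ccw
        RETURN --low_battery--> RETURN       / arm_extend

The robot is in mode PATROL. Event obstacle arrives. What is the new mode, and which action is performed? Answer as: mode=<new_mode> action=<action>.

mode=GRASP action=spin_ccw

current mode = PATROL; filter table to that mode:
  (PATROL, target_seen) → (GRASP, spin_cw)
  (PATROL, grasp_ok) → (RETURN, spin_ccw)
  (PATROL, arrived) → (CHARGE, arm_extend)
  (PATROL, target_lost) → (GRASP, spin_ccw)
  (PATROL, low_battery) → (PATROL, spin_cw)
  (PATROL, obstacle) → (GRASP, spin_ccw)  ← event matches
event = obstacle selects (GRASP, spin_ccw)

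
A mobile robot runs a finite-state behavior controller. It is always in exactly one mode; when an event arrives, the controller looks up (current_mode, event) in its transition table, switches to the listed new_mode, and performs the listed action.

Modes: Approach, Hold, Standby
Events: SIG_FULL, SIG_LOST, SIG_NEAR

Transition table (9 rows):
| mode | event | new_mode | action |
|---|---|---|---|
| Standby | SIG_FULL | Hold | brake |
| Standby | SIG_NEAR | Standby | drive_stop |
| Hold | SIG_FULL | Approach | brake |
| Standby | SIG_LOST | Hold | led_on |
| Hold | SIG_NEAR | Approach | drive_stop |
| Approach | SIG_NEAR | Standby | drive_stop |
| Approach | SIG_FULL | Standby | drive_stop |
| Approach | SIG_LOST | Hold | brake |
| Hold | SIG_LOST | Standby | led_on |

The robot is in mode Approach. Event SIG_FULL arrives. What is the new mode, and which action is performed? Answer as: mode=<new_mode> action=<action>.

current mode = Approach; filter table to that mode:
  (Approach, SIG_NEAR) → (Standby, drive_stop)
  (Approach, SIG_FULL) → (Standby, drive_stop)  ← event matches
  (Approach, SIG_LOST) → (Hold, brake)
event = SIG_FULL selects (Standby, drive_stop)

mode=Standby action=drive_stop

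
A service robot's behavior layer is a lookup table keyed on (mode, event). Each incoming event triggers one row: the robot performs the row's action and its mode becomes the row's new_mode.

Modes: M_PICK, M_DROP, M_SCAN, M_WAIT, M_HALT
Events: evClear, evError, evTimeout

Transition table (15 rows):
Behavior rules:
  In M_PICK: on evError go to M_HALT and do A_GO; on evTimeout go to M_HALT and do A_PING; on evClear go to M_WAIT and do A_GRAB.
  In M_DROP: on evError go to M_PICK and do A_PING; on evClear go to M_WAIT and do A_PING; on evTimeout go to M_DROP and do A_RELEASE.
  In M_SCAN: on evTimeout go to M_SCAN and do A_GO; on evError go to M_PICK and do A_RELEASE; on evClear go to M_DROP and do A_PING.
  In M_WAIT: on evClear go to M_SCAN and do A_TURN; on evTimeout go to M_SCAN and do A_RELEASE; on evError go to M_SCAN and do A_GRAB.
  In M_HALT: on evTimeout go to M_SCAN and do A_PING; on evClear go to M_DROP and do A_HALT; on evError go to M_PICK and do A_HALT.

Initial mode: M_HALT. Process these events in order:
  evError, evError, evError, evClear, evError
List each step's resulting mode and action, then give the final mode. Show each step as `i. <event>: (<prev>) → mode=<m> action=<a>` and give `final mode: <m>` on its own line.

1. evError: (M_HALT) → mode=M_PICK action=A_HALT
2. evError: (M_PICK) → mode=M_HALT action=A_GO
3. evError: (M_HALT) → mode=M_PICK action=A_HALT
4. evClear: (M_PICK) → mode=M_WAIT action=A_GRAB
5. evError: (M_WAIT) → mode=M_SCAN action=A_GRAB

final mode: M_SCAN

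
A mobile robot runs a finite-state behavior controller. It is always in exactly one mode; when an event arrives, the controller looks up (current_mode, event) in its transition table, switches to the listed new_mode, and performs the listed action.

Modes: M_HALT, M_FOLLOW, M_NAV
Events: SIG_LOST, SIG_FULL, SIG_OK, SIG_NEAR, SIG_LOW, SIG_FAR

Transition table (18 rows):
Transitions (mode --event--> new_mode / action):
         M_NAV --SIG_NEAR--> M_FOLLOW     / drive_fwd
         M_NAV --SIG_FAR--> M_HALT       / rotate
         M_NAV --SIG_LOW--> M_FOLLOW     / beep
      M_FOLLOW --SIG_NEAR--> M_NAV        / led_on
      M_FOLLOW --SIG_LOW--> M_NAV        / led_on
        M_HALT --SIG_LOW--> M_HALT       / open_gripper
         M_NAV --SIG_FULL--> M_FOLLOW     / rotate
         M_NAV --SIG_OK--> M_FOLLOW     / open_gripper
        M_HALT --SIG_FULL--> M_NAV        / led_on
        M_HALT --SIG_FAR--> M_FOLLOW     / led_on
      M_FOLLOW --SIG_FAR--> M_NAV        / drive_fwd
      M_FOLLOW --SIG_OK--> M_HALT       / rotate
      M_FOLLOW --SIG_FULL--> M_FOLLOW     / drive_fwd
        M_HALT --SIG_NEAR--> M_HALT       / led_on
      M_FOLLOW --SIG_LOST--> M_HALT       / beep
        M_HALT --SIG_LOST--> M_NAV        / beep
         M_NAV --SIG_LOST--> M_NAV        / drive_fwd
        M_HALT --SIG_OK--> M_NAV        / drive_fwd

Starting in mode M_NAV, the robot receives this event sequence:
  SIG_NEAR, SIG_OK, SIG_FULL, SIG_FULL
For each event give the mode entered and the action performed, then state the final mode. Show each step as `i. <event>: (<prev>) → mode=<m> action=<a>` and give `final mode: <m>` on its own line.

1. SIG_NEAR: (M_NAV) → mode=M_FOLLOW action=drive_fwd
2. SIG_OK: (M_FOLLOW) → mode=M_HALT action=rotate
3. SIG_FULL: (M_HALT) → mode=M_NAV action=led_on
4. SIG_FULL: (M_NAV) → mode=M_FOLLOW action=rotate

final mode: M_FOLLOW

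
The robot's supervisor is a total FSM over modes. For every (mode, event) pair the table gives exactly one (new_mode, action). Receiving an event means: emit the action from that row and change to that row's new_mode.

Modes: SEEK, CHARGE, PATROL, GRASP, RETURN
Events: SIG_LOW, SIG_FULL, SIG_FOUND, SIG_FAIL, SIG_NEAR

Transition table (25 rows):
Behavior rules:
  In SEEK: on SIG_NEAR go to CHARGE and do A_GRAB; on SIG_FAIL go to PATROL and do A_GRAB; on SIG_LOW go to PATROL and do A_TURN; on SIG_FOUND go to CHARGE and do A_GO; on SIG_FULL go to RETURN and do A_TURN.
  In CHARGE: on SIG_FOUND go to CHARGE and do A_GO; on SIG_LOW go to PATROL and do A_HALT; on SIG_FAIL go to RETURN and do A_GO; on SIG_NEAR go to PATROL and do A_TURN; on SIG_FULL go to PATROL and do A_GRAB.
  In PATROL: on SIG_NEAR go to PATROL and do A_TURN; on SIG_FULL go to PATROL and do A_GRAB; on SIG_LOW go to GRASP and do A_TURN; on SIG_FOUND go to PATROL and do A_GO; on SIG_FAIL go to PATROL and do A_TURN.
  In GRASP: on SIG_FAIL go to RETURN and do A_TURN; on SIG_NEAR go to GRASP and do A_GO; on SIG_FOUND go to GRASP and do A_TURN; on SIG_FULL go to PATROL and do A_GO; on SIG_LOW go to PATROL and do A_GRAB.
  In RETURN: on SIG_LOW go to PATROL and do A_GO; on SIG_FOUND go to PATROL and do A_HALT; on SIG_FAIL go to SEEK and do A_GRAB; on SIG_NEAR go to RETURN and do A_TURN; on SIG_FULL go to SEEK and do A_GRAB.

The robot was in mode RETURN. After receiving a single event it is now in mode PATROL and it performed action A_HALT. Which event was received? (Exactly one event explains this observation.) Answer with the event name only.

SIG_FOUND

try SIG_LOW: (RETURN, SIG_LOW) → (PATROL, A_GO)
try SIG_FULL: (RETURN, SIG_FULL) → (SEEK, A_GRAB)
try SIG_FOUND: (RETURN, SIG_FOUND) → (PATROL, A_HALT)  ← matches
try SIG_FAIL: (RETURN, SIG_FAIL) → (SEEK, A_GRAB)
try SIG_NEAR: (RETURN, SIG_NEAR) → (RETURN, A_TURN)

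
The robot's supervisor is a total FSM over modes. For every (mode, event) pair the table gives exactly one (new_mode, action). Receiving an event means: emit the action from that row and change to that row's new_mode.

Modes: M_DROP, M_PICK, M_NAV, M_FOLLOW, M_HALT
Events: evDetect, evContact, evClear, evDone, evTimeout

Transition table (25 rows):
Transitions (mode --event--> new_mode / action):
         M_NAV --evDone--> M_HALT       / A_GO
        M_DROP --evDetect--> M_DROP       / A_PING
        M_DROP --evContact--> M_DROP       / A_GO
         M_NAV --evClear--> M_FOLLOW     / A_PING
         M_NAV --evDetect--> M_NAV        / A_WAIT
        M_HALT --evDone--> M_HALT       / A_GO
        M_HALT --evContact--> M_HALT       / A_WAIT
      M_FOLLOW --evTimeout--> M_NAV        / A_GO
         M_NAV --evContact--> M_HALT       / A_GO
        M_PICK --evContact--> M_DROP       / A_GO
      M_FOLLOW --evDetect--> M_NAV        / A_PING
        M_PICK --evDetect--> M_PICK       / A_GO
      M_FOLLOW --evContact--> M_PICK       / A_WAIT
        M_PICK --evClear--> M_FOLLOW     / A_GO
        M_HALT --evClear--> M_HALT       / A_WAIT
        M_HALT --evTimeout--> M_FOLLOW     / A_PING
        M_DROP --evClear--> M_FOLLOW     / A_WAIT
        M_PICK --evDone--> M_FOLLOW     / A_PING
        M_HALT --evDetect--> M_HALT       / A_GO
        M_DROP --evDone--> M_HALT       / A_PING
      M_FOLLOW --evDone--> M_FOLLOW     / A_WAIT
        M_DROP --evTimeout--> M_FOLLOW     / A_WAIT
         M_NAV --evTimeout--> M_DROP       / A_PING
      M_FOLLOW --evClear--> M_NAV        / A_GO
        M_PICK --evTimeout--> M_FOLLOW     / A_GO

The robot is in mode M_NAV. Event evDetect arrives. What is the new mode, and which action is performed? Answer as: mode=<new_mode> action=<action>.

mode=M_NAV action=A_WAIT

current mode = M_NAV; filter table to that mode:
  (M_NAV, evDone) → (M_HALT, A_GO)
  (M_NAV, evClear) → (M_FOLLOW, A_PING)
  (M_NAV, evDetect) → (M_NAV, A_WAIT)  ← event matches
  (M_NAV, evContact) → (M_HALT, A_GO)
  (M_NAV, evTimeout) → (M_DROP, A_PING)
event = evDetect selects (M_NAV, A_WAIT)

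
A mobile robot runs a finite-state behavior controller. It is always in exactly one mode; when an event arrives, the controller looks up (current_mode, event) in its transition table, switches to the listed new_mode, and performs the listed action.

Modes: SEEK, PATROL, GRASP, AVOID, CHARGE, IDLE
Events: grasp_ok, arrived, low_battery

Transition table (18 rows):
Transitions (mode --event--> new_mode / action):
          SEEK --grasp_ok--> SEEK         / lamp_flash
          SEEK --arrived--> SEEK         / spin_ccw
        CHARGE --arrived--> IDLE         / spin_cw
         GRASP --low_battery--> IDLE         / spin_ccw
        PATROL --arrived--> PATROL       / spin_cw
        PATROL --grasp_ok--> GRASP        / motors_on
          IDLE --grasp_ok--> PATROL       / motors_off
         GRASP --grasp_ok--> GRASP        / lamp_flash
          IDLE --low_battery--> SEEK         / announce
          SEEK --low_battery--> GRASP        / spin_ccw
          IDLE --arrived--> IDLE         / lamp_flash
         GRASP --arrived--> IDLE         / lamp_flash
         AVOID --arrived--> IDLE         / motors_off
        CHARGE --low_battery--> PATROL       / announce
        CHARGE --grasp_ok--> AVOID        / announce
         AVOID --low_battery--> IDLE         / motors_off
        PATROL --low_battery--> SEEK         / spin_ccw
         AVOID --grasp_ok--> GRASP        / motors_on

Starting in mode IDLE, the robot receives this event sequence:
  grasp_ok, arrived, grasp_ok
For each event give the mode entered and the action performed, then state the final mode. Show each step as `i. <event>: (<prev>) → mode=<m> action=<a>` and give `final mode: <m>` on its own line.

final mode: GRASP

1. grasp_ok: (IDLE) → mode=PATROL action=motors_off
2. arrived: (PATROL) → mode=PATROL action=spin_cw
3. grasp_ok: (PATROL) → mode=GRASP action=motors_on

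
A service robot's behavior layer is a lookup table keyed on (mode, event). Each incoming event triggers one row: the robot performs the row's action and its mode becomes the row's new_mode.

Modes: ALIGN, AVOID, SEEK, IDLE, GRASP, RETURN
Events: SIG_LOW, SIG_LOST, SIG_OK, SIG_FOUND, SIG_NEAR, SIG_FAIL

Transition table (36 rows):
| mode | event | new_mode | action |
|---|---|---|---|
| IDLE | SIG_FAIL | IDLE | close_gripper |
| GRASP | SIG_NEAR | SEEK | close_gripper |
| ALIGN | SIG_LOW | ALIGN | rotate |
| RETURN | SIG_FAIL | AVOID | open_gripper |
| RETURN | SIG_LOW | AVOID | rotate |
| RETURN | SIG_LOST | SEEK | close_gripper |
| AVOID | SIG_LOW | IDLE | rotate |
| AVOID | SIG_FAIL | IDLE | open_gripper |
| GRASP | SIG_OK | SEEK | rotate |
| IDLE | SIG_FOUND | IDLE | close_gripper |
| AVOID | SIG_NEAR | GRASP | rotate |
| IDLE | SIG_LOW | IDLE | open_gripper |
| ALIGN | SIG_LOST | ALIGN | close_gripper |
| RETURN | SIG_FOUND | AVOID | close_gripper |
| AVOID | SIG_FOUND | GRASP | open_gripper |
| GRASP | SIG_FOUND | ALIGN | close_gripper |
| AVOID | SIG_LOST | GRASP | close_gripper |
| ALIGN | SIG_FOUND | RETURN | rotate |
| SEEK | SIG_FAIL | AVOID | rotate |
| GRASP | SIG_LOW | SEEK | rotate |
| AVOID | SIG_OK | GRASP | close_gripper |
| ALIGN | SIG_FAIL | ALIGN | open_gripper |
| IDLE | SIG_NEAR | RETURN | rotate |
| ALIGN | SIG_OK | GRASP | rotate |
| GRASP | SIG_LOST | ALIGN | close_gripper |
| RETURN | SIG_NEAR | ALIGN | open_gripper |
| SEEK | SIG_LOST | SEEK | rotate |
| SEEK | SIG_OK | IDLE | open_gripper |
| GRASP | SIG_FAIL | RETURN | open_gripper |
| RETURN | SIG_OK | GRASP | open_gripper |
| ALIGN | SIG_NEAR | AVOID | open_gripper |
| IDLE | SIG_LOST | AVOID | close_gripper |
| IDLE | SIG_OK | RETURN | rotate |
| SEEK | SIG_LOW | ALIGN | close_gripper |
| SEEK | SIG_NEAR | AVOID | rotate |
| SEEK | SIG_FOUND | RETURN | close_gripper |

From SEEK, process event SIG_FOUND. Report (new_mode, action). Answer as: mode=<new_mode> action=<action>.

mode=RETURN action=close_gripper

current mode = SEEK; filter table to that mode:
  (SEEK, SIG_FAIL) → (AVOID, rotate)
  (SEEK, SIG_LOST) → (SEEK, rotate)
  (SEEK, SIG_OK) → (IDLE, open_gripper)
  (SEEK, SIG_LOW) → (ALIGN, close_gripper)
  (SEEK, SIG_NEAR) → (AVOID, rotate)
  (SEEK, SIG_FOUND) → (RETURN, close_gripper)  ← event matches
event = SIG_FOUND selects (RETURN, close_gripper)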